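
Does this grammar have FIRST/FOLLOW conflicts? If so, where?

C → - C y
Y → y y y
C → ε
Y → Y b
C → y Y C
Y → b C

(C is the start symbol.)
Yes. C → '-' C y with FOLLOW(C) on { '-' }; C → y Y C with FOLLOW(C) on { 'y' }

Nullable non-terminals: C.

C: nullable alternative(s) C → ε; FOLLOW(C) = { $, '-', 'b', 'y' }
  C → - C y: FIRST \ {ε} = { '-' } — overlaps FOLLOW(C) on { '-' }: CONFLICT
  C → ε: FIRST \ {ε} = { } — this is the only nullable alternative, skip
  C → y Y C: FIRST \ {ε} = { 'y' } — overlaps FOLLOW(C) on { 'y' }: CONFLICT

Y has no nullable alternative, so no FIRST/FOLLOW check is needed there.

So the grammar has 2 FIRST/FOLLOW conflicts (marked CONFLICT above).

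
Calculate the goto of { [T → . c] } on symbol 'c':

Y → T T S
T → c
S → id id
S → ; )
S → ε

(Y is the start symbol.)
GOTO(I, 'c') = CLOSURE({ [A → αX.β] : [A → α.Xβ] ∈ I, X = 'c' })

Items with dot before 'c', with the dot advanced:
  [T → . c] → [T → c .]
Closure adds nothing (no advanced item has the dot before a non-terminal).

GOTO = { [T → c .] }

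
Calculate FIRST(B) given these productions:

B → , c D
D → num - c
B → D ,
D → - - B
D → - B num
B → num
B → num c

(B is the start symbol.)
To compute FIRST(B), examine every production with B on the left-hand side, reading each right-hand side left to right until a non-nullable symbol is reached.

FIRST sets of the other non-terminals involved (by the same procedure, iterated to a fixed point):
  FIRST(D) = { '-', 'num' }

From B → , c D:
  - ',' is a terminal: add ',' and stop
From B → D ,:
  - D is a non-terminal: add FIRST(D) \ {ε} = { '-', 'num' }
    D is not nullable, so stop
From B → num:
  - num is a terminal: add 'num' and stop
From B → num c:
  - num is a terminal: add 'num' and stop

Collecting: FIRST(B) = { ',', '-', 'num' }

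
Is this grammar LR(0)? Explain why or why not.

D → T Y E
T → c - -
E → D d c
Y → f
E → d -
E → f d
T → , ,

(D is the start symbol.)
Yes, the grammar is LR(0)

Augment with D' → D and build the canonical LR(0) collection (I0 = CLOSURE({[D' → . D]}), then GOTO on every symbol after a dot until no new states appear). It has 18 states:
  I0: { [D → . T Y E], [D' → . D], [T → . , ,], [T → . c - -] }  — shift
  I1: { [T → , . ,] }  — shift
  I2: { [D' → D .] }  — accept
  I3: { [D → T . Y E], [Y → . f] }  — shift
  I4: { [T → c . - -] }  — shift
  I5: { [T → c - . -] }  — shift
  I6: { [T → c - - .] }  — reduce
  I7: { [D → . T Y E], [D → T Y . E], [E → . D d c], [E → . d -], [E → . f d], [T → . , ,], [T → . c - -] }  — shift
  I8: { [Y → f .] }  — reduce
  I9: { [E → D . d c] }  — shift
  I10: { [D → T Y E .] }  — reduce
  I11: { [E → d . -] }  — shift
  I12: { [E → f . d] }  — shift
  I13: { [E → f d .] }  — reduce
  I14: { [E → d - .] }  — reduce
  I15: { [E → D d . c] }  — shift
  I16: { [E → D d c .] }  — reduce
  I17: { [T → , , .] }  — reduce

Every state is either a pure shift/goto state or contains exactly one complete item and nothing to shift — no conflicts. The grammar is LR(0).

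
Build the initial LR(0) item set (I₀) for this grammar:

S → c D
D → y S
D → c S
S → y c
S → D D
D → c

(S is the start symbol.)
First, augment the grammar with S' → S
I₀ = CLOSURE({ [S' → . S] }):
  [S' → . S] has the dot before S: add [S → . c D], [S → . y c], [S → . D D]
  [S → . D D] has the dot before D: add [D → . y S], [D → . c S], [D → . c]
No further items can be added.

I₀ = { [D → . c S], [D → . c], [D → . y S], [S → . D D], [S → . c D], [S → . y c], [S' → . S] }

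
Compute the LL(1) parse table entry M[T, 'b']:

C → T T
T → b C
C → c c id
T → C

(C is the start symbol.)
To find M[T, 'b'], we find productions for T where 'b' is in the predict set (PREDICT(N → α) = (FIRST(α) \ {ε}) ∪ (FOLLOW(N) if α ⇒* ε)).

Relevant sets:
  FIRST(C) = { 'b', 'c' }

T → b C: PREDICT = { 'b' }
  'b' is in predict set, so this production goes in M[T, 'b']
T → C: PREDICT = { 'b', 'c' }
  'b' is in predict set, so this production goes in M[T, 'b']

M[T, 'b'] = T → b C, T → C  (a multiply-defined cell — the grammar is not LL(1))

Answer: T → b C, T → C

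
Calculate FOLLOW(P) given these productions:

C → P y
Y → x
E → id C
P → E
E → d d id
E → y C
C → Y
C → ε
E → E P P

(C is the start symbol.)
{ 'd', 'id', 'y' }

To compute FOLLOW(P), find every occurrence of P on a right-hand side N → α P β: add FIRST(β) \ {ε}, and if β is empty or nullable also add FOLLOW(N). Iterate to a fixed point.

In C → P y: P is followed by y, add FIRST(y) \ {ε} = { 'y' }
In E → E P P: P is followed by P, add FIRST(P) \ {ε} = { 'd', 'id', 'y' }
In E → E P P: P is at the end, add FOLLOW(E)

The FOLLOW sets referred to above (computed the same way, to a fixed point):
  FOLLOW(E) = { 'd', 'id', 'y' }

Taking the union: FOLLOW(P) = { 'd', 'id', 'y' }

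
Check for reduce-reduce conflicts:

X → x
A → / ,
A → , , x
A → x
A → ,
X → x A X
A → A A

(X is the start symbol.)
Yes — I9: [A → x .] vs [X → x .]

A reduce-reduce conflict occurs when an LR(0) state has two complete items [A → α .] and [B → β .] — both call for a reduction, and with no lookahead the parser cannot choose between them.

Augment with X' → X and build the canonical LR(0) collection (I0 = CLOSURE({[X' → . X]}), then GOTO on every symbol after a dot until no new states appear). It has 13 states:
  I0: { [X → . x A X], [X → . x], [X' → . X] }  — shift
  I1: { [X' → X .] }  — accept
  I2: { [A → . , , x], [A → . ,], [A → . / ,], [A → . A A], [A → . x], [X → x . A X], [X → x .] }  — shift, reduce
  I3: { [A → , . , x], [A → , .] }  — shift, reduce
  I4: { [A → / . ,] }  — shift
  I5: { [A → . , , x], [A → . ,], [A → . / ,], [A → . A A], [A → . x], [A → A . A], [X → . x A X], [X → . x], [X → x A . X] }  — shift
  I6: { [A → x .] }  — reduce
  I7: { [A → . , , x], [A → . ,], [A → . / ,], [A → . A A], [A → . x], [A → A . A], [A → A A .] }  — shift, reduce
  I8: { [X → x A X .] }  — reduce
  I9: { [A → . , , x], [A → . ,], [A → . / ,], [A → . A A], [A → . x], [A → x .], [X → x . A X], [X → x .] }  — shift, 2 reduces
  I10: { [A → / , .] }  — reduce
  I11: { [A → , , . x] }  — shift
  I12: { [A → , , x .] }  — reduce

I9 contains complete items [A → x .], [X → x .] — reduce-reduce conflict.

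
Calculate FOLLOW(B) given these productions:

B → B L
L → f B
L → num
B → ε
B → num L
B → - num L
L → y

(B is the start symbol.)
To compute FOLLOW(B), find every occurrence of B on a right-hand side N → α B β: add FIRST(β) \ {ε}, and if β is empty or nullable also add FOLLOW(N). Iterate to a fixed point.

B is the start symbol, so $ ∈ FOLLOW(B).
In B → B L: B is followed by L, add FIRST(L) \ {ε} = { 'f', 'num', 'y' }
In L → f B: B is at the end, add FOLLOW(L)

The FOLLOW sets referred to above (computed the same way, to a fixed point):
  FOLLOW(L) = { $, 'f', 'num', 'y' }

Taking the union: FOLLOW(B) = { $, 'f', 'num', 'y' }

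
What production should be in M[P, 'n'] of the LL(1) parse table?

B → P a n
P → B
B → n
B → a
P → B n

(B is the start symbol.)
To find M[P, 'n'], we find productions for P where 'n' is in the predict set (PREDICT(N → α) = (FIRST(α) \ {ε}) ∪ (FOLLOW(N) if α ⇒* ε)).

Relevant sets:
  FIRST(B) = { 'a', 'n' }

P → B: PREDICT = { 'a', 'n' }
  'n' is in predict set, so this production goes in M[P, 'n']
P → B n: PREDICT = { 'a', 'n' }
  'n' is in predict set, so this production goes in M[P, 'n']

M[P, 'n'] = P → B, P → B n  (a multiply-defined cell — the grammar is not LL(1))

Answer: P → B, P → B n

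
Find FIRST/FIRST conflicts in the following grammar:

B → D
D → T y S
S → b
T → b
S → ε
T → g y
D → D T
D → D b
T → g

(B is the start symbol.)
A FIRST/FIRST conflict occurs when two productions N → α and N → β for the same non-terminal have FIRST(α) ∩ FIRST(β) ≠ ∅ (with ε ∈ FIRST of a nullable right-hand side, so two nullable alternatives also conflict).

FIRST sets of the non-terminals at (or reachable through a nullable prefix from) the front of some alternative:
  FIRST(T) = { 'b', 'g' }
  FIRST(D) = { 'b', 'g' }

Productions for D:
  D → T y S: FIRST = { 'b', 'g' }
  D → D T: FIRST = { 'b', 'g' }
  D → D b: FIRST = { 'b', 'g' }
Productions for S:
  S → b: FIRST = { 'b' }
  S → ε: FIRST = { ε }
Productions for T:
  T → b: FIRST = { 'b' }
  T → g y: FIRST = { 'g' }
  T → g: FIRST = { 'g' }
B has only one production, so no FIRST/FIRST conflict is possible there.

Conflict for D: D → T y S and D → D T
  Overlap: { 'b', 'g' }
Conflict for D: D → T y S and D → D b
  Overlap: { 'b', 'g' }
Conflict for D: D → D T and D → D b
  Overlap: { 'b', 'g' }
Conflict for T: T → g y and T → g
  Overlap: { 'g' }

Answer: Yes. D → T y S / D → D T on { 'b', 'g' }; D → T y S / D → D b on { 'b', 'g' }; D → D T / D → D b on { 'b', 'g' }; T → g y / T → g on { 'g' }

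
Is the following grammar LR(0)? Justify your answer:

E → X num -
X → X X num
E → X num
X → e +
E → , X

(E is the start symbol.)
A grammar is LR(0) if no state in the canonical LR(0) collection has:
  - both a shift item (dot before a terminal) and a complete item (shift-reduce conflict), or
  - two or more complete items (reduce-reduce conflict; the accept item [E' → E .] counts as a complete item here).

Augment with E' → E and build the canonical LR(0) collection (I0 = CLOSURE({[E' → . E]}), then GOTO on every symbol after a dot until no new states appear). It has 11 states:
  I0: { [E → . , X], [E → . X num -], [E → . X num], [E' → . E], [X → . X X num], [X → . e +] }  — shift
  I1: { [E → , . X], [X → . X X num], [X → . e +] }  — shift
  I2: { [E' → E .] }  — accept
  I3: { [E → X . num -], [E → X . num], [X → . X X num], [X → . e +], [X → X . X num] }  — shift
  I4: { [X → e . +] }  — shift
  I5: { [X → e + .] }  — reduce
  I6: { [X → . X X num], [X → . e +], [X → X . X num], [X → X X . num] }  — shift
  I7: { [E → X num . -], [E → X num .] }  — shift, reduce
  I8: { [E → X num - .] }  — reduce
  I9: { [X → X X num .] }  — reduce
  I10: { [E → , X .], [X → . X X num], [X → . e +], [X → X . X num] }  — shift, reduce

Conflict in state I7:
  Shift-reduce conflict between [E → X num .] and [E → X num . -]
So the grammar is NOT LR(0).

Answer: No. Shift-reduce conflict between [E → X num .] and [E → X num . -]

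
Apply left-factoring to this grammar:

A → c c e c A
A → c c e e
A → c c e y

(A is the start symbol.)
Left-factoring transforms A → αβ₁ | αβ₂ into A → αA' and A' → β₁ | β₂
(α is the longest common prefix among the alternatives). Repeat until
no nonterminal has two alternatives with a common prefix.

Round 1: A has alternatives sharing prefix 'c c e'. Introduce A': A → c c e A'
  Add: A' → c A
  Add: A' → e
  Add: A' → y

No remaining common prefixes — done.

Resulting grammar:
A → c c e A'
A' → c A
A' → e
A' → y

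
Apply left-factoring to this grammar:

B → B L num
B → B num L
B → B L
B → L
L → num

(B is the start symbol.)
Left-factoring transforms A → αβ₁ | αβ₂ into A → αA' and A' → β₁ | β₂
(α is the longest common prefix among the alternatives). Repeat until
no nonterminal has two alternatives with a common prefix.

Round 1: B has alternatives sharing prefix 'B'. Introduce B': B → B B'
  Add: B' → L num
  Add: B' → num L
  Add: B' → L

Round 2: B' has alternatives sharing prefix 'L'. Introduce B'': B' → L B''
  Add: B'' → num
  Add: B'' → ε

No remaining common prefixes — done.

Resulting grammar:
B → B B'
B' → L B''
B'' → num
B'' → ε
B' → num L
B → L
L → num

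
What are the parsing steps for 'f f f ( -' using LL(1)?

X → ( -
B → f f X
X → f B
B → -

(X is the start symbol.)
LL(1) parsing maintains a stack (initially the start symbol over $) and the input. At each step: if the stack top is a terminal, match it against the current input token; if it is a non-terminal N, replace it with the RHS of M[N, lookahead] (the unique production whose predict set contains the lookahead).

Stack is shown with the top on the left.

Stack    Input        Action
----------------------------
X $      f f f ( - $  output X → f B
f B $    f f f ( - $  match 'f'
B $      f f ( - $    output B → f f X
f f X $  f f ( - $    match 'f'
f X $    f ( - $      match 'f'
X $      ( - $        output X → ( -
( - $    ( - $        match '('
- $      - $          match '-'
$        $            accept

The string is accepted.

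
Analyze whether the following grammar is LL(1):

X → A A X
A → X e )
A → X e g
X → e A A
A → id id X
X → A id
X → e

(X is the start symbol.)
A grammar is LL(1) if for each non-terminal N with multiple productions, the predict sets of those productions are pairwise disjoint, where PREDICT(N → α) = (FIRST(α) \ {ε}) ∪ (FOLLOW(N) if α ⇒* ε).

Relevant sets:
  FIRST(A) = { 'e', 'id' }
  FIRST(X) = { 'e', 'id' }

For X:
  PREDICT(X → A A X) = { 'e', 'id' }
  PREDICT(X → e A A) = { 'e' }
  PREDICT(X → A id) = { 'e', 'id' }
  PREDICT(X → e) = { 'e' }
For A:
  PREDICT(A → X e ')') = { 'e', 'id' }
  PREDICT(A → X e g) = { 'e', 'id' }
  PREDICT(A → id id X) = { 'id' }

Conflict found: Predict set conflict for X: { 'e' }
The grammar is NOT LL(1).

Answer: No. Predict set conflict for X: { 'e' }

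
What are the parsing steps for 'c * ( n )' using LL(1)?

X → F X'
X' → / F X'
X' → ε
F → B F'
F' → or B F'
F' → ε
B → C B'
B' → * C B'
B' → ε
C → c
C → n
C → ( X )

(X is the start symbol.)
LL(1) parsing maintains a stack (initially the start symbol over $) and the input. At each step: if the stack top is a terminal, match it against the current input token; if it is a non-terminal N, replace it with the RHS of M[N, lookahead] (the unique production whose predict set contains the lookahead).

Stack is shown with the top on the left.

Stack                    Input        Action
--------------------------------------------
X $                      c * ( n ) $  output X → F X'
F X' $                   c * ( n ) $  output F → B F'
B F' X' $                c * ( n ) $  output B → C B'
C B' F' X' $             c * ( n ) $  output C → c
c B' F' X' $             c * ( n ) $  match 'c'
B' F' X' $               * ( n ) $    output B' → * C B'
* C B' F' X' $           * ( n ) $    match '*'
C B' F' X' $             ( n ) $      output C → ( X )
( X ) B' F' X' $         ( n ) $      match '('
X ) B' F' X' $           n ) $        output X → F X'
F X' ) B' F' X' $        n ) $        output F → B F'
B F' X' ) B' F' X' $     n ) $        output B → C B'
C B' F' X' ) B' F' X' $  n ) $        output C → n
n B' F' X' ) B' F' X' $  n ) $        match 'n'
B' F' X' ) B' F' X' $    ) $          output B' → ε
F' X' ) B' F' X' $       ) $          output F' → ε
X' ) B' F' X' $          ) $          output X' → ε
) B' F' X' $             ) $          match ')'
B' F' X' $               $            output B' → ε
F' X' $                  $            output F' → ε
X' $                     $            output X' → ε
$                        $            accept

The string is accepted.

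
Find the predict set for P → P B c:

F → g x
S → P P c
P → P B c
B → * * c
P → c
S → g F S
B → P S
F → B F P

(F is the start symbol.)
PREDICT(P → P B c) = (FIRST(RHS) \ {ε}) ∪ (FOLLOW(P) if ε ∈ FIRST(RHS), i.e. RHS ⇒* ε)
FIRST(P) = { 'c' }
FIRST(P B c) = { 'c' }
ε ∉ FIRST(P B c), so FOLLOW(P) is not added.
PREDICT(P → P B c) = { 'c' }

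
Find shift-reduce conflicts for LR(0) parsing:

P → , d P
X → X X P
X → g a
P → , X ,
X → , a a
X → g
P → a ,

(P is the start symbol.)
Yes — I8: [X → g .] vs [X → g . a]; I11: [P → , X , .] vs [X → , . a a]

A shift-reduce conflict occurs when an LR(0) state has both:
  - a complete (reduce) item [A → α .] (dot at the end), and
  - a shift item [B → β . c γ] (dot before a terminal).

Augment with P' → P and build the canonical LR(0) collection (I0 = CLOSURE({[P' → . P]}), then GOTO on every symbol after a dot until no new states appear). It has 17 states:
  I0: { [P → . , X ,], [P → . , d P], [P → . a ,], [P' → . P] }  — shift
  I1: { [P → , . X ,], [P → , . d P], [X → . , a a], [X → . X X P], [X → . g a], [X → . g] }  — shift
  I2: { [P' → P .] }  — accept
  I3: { [P → a . ,] }  — shift
  I4: { [P → a , .] }  — reduce
  I5: { [X → , . a a] }  — shift
  I6: { [P → , X . ,], [X → . , a a], [X → . X X P], [X → . g a], [X → . g], [X → X . X P] }  — shift
  I7: { [P → , d . P], [P → . , X ,], [P → . , d P], [P → . a ,] }  — shift
  I8: { [X → g . a], [X → g .] }  — shift, reduce
  I9: { [X → g a .] }  — reduce
  I10: { [P → , d P .] }  — reduce
  I11: { [P → , X , .], [X → , . a a] }  — shift, reduce
  I12: { [P → . , X ,], [P → . , d P], [P → . a ,], [X → . , a a], [X → . X X P], [X → . g a], [X → . g], [X → X . X P], [X → X X . P] }  — shift
  I13: { [P → , . X ,], [P → , . d P], [X → , . a a], [X → . , a a], [X → . X X P], [X → . g a], [X → . g] }  — shift
  I14: { [X → X X P .] }  — reduce
  I15: { [X → , a . a] }  — shift
  I16: { [X → , a a .] }  — reduce

I8 contains reduce item [X → g .] and shift item [X → g . a] — shift-reduce conflict.
I11 contains reduce item [P → , X , .] and shift item [X → , . a a] — shift-reduce conflict.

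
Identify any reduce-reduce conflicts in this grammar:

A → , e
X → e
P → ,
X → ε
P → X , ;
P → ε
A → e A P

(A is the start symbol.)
Yes — I4: [P → .] vs [X → .]

A reduce-reduce conflict occurs when an LR(0) state has two complete items [A → α .] and [B → β .] — both call for a reduction, and with no lookahead the parser cannot choose between them.

Augment with A' → A and build the canonical LR(0) collection (I0 = CLOSURE({[A' → . A]}), then GOTO on every symbol after a dot until no new states appear). It has 12 states:
  I0: { [A → . , e], [A → . e A P], [A' → . A] }  — shift
  I1: { [A → , . e] }  — shift
  I2: { [A' → A .] }  — accept
  I3: { [A → . , e], [A → . e A P], [A → e . A P] }  — shift
  I4: { [A → e A . P], [P → . ,], [P → . X , ;], [P → .], [X → . e], [X → .] }  — shift, 2 reduces
  I5: { [P → , .] }  — reduce
  I6: { [A → e A P .] }  — reduce
  I7: { [P → X . , ;] }  — shift
  I8: { [X → e .] }  — reduce
  I9: { [P → X , . ;] }  — shift
  I10: { [P → X , ; .] }  — reduce
  I11: { [A → , e .] }  — reduce

I4 contains complete items [P → .], [X → .] — reduce-reduce conflict.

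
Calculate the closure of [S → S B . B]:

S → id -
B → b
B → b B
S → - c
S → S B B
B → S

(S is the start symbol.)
To compute CLOSURE, for each item [A → α.Bβ] where B is a non-terminal, add [B → .γ] for all productions B → γ; repeat for the newly added items until nothing changes.

Start with: [S → S B . B]
  [S → S B . B] has the dot before B: add [B → . b], [B → . b B], [B → . S]
  [B → . S] has the dot before S: add [S → . id -], [S → . - c], [S → . S B B]
No further items can be added.

CLOSURE = { [B → . S], [B → . b B], [B → . b], [S → . - c], [S → . S B B], [S → . id -], [S → S B . B] }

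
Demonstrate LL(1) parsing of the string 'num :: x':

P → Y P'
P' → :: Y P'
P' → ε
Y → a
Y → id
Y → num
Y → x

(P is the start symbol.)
Stack is shown with the top on the left.

Stack      Input       Action
-----------------------------
P $        num :: x $  output P → Y P'
Y P' $     num :: x $  output Y → num
num P' $   num :: x $  match 'num'
P' $       :: x $      output P' → :: Y P'
:: Y P' $  :: x $      match '::'
Y P' $     x $         output Y → x
x P' $     x $         match 'x'
P' $       $           output P' → ε
$          $           accept

The string is accepted.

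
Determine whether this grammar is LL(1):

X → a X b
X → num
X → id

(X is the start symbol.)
For X:
  PREDICT(X → a X b) = { 'a' }
  PREDICT(X → num) = { 'num' }
  PREDICT(X → id) = { 'id' }

All predict sets are disjoint. The grammar IS LL(1).

Answer: Yes, the grammar is LL(1).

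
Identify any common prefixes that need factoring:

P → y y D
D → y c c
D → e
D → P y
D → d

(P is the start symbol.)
No, left-factoring is not needed

Left-factoring is needed when two productions for the same non-terminal
share a common prefix on the right-hand side.

Productions for D:
  D → y c c
  D → e
  D → P y
  D → d

No common prefixes found.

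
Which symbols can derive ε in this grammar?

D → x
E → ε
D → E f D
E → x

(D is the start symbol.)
ε-productions: E → ε
So E is immediately nullable.
No further non-terminal can be added: every production for the remaining non-terminals contains a terminal or a non-nullable non-terminal.
Nullable = { 'E' }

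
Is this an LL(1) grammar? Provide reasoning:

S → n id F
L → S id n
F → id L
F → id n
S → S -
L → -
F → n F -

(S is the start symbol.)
No. Predict set conflict for S: { 'n' }

A grammar is LL(1) if for each non-terminal N with multiple productions, the predict sets of those productions are pairwise disjoint, where PREDICT(N → α) = (FIRST(α) \ {ε}) ∪ (FOLLOW(N) if α ⇒* ε).

Relevant sets:
  FIRST(S) = { 'n' }

For S:
  PREDICT(S → n id F) = { 'n' }
  PREDICT(S → S '-') = { 'n' }
For L:
  PREDICT(L → S id n) = { 'n' }
  PREDICT(L → '-') = { '-' }
For F:
  PREDICT(F → id L) = { 'id' }
  PREDICT(F → id n) = { 'id' }
  PREDICT(F → n F '-') = { 'n' }

Conflict found: Predict set conflict for S: { 'n' }
The grammar is NOT LL(1).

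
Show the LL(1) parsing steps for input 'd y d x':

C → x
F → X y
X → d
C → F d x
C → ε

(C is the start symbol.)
Stack is shown with the top on the left.

Stack      Input      Action
----------------------------
C $        d y d x $  output C → F d x
F d x $    d y d x $  output F → X y
X y d x $  d y d x $  output X → d
d y d x $  d y d x $  match 'd'
y d x $    y d x $    match 'y'
d x $      d x $      match 'd'
x $        x $        match 'x'
$          $          accept

The string is accepted.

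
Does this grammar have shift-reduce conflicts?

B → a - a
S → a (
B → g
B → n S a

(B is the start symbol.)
No shift-reduce conflicts

Augment with B' → B and build the canonical LR(0) collection (I0 = CLOSURE({[B' → . B]}), then GOTO on every symbol after a dot until no new states appear). It has 11 states:
  I0: { [B → . a - a], [B → . g], [B → . n S a], [B' → . B] }  — shift
  I1: { [B' → B .] }  — accept
  I2: { [B → a . - a] }  — shift
  I3: { [B → g .] }  — reduce
  I4: { [B → n . S a], [S → . a (] }  — shift
  I5: { [B → n S . a] }  — shift
  I6: { [S → a . (] }  — shift
  I7: { [S → a ( .] }  — reduce
  I8: { [B → n S a .] }  — reduce
  I9: { [B → a - . a] }  — shift
  I10: { [B → a - a .] }  — reduce

No state contains both a complete item and a shift item.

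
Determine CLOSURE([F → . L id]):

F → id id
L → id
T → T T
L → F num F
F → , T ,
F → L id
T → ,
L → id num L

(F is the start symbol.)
{ [F → . , T ,], [F → . L id], [F → . id id], [L → . F num F], [L → . id num L], [L → . id] }

To compute CLOSURE, for each item [A → α.Bβ] where B is a non-terminal, add [B → .γ] for all productions B → γ; repeat for the newly added items until nothing changes.

Start with: [F → . L id]
  [F → . L id] has the dot before L: add [L → . id], [L → . F num F], [L → . id num L]
  [L → . F num F] has the dot before F: add [F → . id id], [F → . , T ,]
No further items can be added.

CLOSURE = { [F → . , T ,], [F → . L id], [F → . id id], [L → . F num F], [L → . id num L], [L → . id] }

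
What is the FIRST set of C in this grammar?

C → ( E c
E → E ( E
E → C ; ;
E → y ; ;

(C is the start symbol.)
From C → ( E c:
  - '(' is a terminal: add '(' and stop

Collecting: FIRST(C) = { '(' }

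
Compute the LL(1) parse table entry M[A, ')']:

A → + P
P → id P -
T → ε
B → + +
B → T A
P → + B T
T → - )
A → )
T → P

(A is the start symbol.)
To find M[A, ')'], we find productions for A where ')' is in the predict set (PREDICT(N → α) = (FIRST(α) \ {ε}) ∪ (FOLLOW(N) if α ⇒* ε)).

A → + P: PREDICT = { '+' }
A → ): PREDICT = { ')' }
  ')' is in predict set, so this production goes in M[A, ')']

M[A, ')'] = A → )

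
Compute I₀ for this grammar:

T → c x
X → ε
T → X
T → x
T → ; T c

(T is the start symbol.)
{ [T → . ; T c], [T → . X], [T → . c x], [T → . x], [T' → . T], [X → .] }

First, augment the grammar with T' → T
I₀ = CLOSURE({ [T' → . T] }):
  [T' → . T] has the dot before T: add [T → . c x], [T → . X], [T → . x], [T → . ; T c]
  [T → . X] has the dot before X: add [X → .]
No further items can be added.

I₀ = { [T → . ; T c], [T → . X], [T → . c x], [T → . x], [T' → . T], [X → .] }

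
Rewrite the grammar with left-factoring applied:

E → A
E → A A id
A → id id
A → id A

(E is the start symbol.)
E → A E'
E' → ε
E' → A id
A → id A'
A' → id
A' → A

Left-factoring transforms A → αβ₁ | αβ₂ into A → αA' and A' → β₁ | β₂
(α is the longest common prefix among the alternatives). Repeat until
no nonterminal has two alternatives with a common prefix.

Round 1: E has alternatives sharing prefix 'A'. Introduce E': E → A E'
  Add: E' → ε
  Add: E' → A id

Round 2: A has alternatives sharing prefix 'id'. Introduce A': A → id A'
  Add: A' → id
  Add: A' → A

No remaining common prefixes — done.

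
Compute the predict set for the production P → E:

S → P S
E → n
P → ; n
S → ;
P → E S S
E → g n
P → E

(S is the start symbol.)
{ 'g', 'n' }

PREDICT(P → E) = (FIRST(RHS) \ {ε}) ∪ (FOLLOW(P) if ε ∈ FIRST(RHS), i.e. RHS ⇒* ε)
FIRST(E) = { 'g', 'n' }
FIRST(E) = { 'g', 'n' }
ε ∉ FIRST(E), so FOLLOW(P) is not added.
PREDICT(P → E) = { 'g', 'n' }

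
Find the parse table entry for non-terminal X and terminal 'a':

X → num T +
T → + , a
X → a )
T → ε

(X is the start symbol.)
X → a )

To find M[X, 'a'], we find productions for X where 'a' is in the predict set (PREDICT(N → α) = (FIRST(α) \ {ε}) ∪ (FOLLOW(N) if α ⇒* ε)).

X → num T +: PREDICT = { 'num' }
X → a ): PREDICT = { 'a' }
  'a' is in predict set, so this production goes in M[X, 'a']

M[X, 'a'] = X → a )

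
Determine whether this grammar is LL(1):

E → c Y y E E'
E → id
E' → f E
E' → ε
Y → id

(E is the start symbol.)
A grammar is LL(1) if for each non-terminal N with multiple productions, the predict sets of those productions are pairwise disjoint, where PREDICT(N → α) = (FIRST(α) \ {ε}) ∪ (FOLLOW(N) if α ⇒* ε).

Relevant sets:
  FOLLOW(E') = { $, 'f' }

For E:
  PREDICT(E → c Y y E E') = { 'c' }
  PREDICT(E → id) = { 'id' }
For E':
  PREDICT(E' → f E) = { 'f' }
  PREDICT(E' → ε) = { $, 'f' }
Y has a single production, so nothing to check there.

Conflict found: Predict set conflict for E': { 'f' }
The grammar is NOT LL(1).

Answer: No. Predict set conflict for E': { 'f' }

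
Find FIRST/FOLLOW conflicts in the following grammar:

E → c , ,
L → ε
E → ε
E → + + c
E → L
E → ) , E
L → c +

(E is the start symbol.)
No FIRST/FOLLOW conflicts.

Nullable non-terminals: E, L.
FIRST sets used below: FIRST(L) = { 'c', ε }

E: nullable alternative(s) E → ε, E → L; FOLLOW(E) = { $ }
  E → c , ,: FIRST \ {ε} = { 'c' } — disjoint from FOLLOW(E)
  E → ε: FIRST \ {ε} = { } — disjoint from FOLLOW(E)
  E → + + c: FIRST \ {ε} = { '+' } — disjoint from FOLLOW(E)
  E → L: FIRST \ {ε} = { 'c' } — disjoint from FOLLOW(E)
  E → ) , E: FIRST \ {ε} = { ')' } — disjoint from FOLLOW(E)

L: nullable alternative(s) L → ε; FOLLOW(L) = { $ }
  L → ε: FIRST \ {ε} = { } — this is the only nullable alternative, skip
  L → c +: FIRST \ {ε} = { 'c' } — disjoint from FOLLOW(L)

No FIRST/FOLLOW conflicts found.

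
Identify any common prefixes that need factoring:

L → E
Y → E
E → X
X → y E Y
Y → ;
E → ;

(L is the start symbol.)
Left-factoring is needed when two productions for the same non-terminal
share a common prefix on the right-hand side.

Productions for Y:
  Y → E
  Y → ;
Productions for E:
  E → X
  E → ;

No common prefixes found.

Answer: No, left-factoring is not needed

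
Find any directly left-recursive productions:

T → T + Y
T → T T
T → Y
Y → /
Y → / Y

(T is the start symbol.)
Direct left recursion occurs when N → N α for some non-terminal N (the right-hand side begins with the left-hand side itself).

T → T + Y: LEFT RECURSIVE (starts with T)
T → T T: LEFT RECURSIVE (starts with T)
T → Y: starts with Y
Y → /: starts with '/'
Y → / Y: starts with '/'

The grammar has direct left recursion on: T.

Answer: Yes, T is left-recursive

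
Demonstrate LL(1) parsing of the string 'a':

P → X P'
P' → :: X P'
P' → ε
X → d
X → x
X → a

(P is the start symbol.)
Stack is shown with the top on the left.

Stack   Input  Action
---------------------
P $     a $    output P → X P'
X P' $  a $    output X → a
a P' $  a $    match 'a'
P' $    $      output P' → ε
$       $      accept

The string is accepted.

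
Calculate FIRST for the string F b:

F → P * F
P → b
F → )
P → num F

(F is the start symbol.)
FIRST sets of the non-terminals involved (from the grammar, by fixed-point iteration):
  FIRST(F) = { ')', 'b', 'num' }

To compute FIRST(F b), process the symbols left to right:
Symbol F is a non-terminal. Add FIRST(F) \ {ε} = { ')', 'b', 'num' }
F is not nullable (ε ∉ FIRST(F)), so stop here.
FIRST(F b) = { ')', 'b', 'num' }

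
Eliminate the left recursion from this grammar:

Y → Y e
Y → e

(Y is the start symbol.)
Y is directly left-recursive. The standard transformation for
  A → A α₁ | ... | A α_m | β₁ | ... | β_n
is
  A  → β₁ A' | ... | β_n A'
  A' → α₁ A' | ... | α_m A' | ε

Y → e becomes Y → e Y'
Y → Y e becomes Y' → e Y'
Add Y' → ε

Resulting grammar:
Y → e Y'
Y' → e Y'
Y' → ε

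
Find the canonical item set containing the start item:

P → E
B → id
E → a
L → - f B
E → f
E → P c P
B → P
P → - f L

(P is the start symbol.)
{ [E → . P c P], [E → . a], [E → . f], [P → . - f L], [P → . E], [P' → . P] }

First, augment the grammar with P' → P
I₀ = CLOSURE({ [P' → . P] }):
  [P' → . P] has the dot before P: add [P → . E], [P → . - f L]
  [P → . E] has the dot before E: add [E → . a], [E → . f], [E → . P c P]
No further items can be added.

I₀ = { [E → . P c P], [E → . a], [E → . f], [P → . - f L], [P → . E], [P' → . P] }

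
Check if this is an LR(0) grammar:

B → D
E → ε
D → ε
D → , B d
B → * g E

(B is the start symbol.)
No. Shift-reduce conflict between [D → .] and [B → . * g E]

Augment with B' → B and build the canonical LR(0) collection (I0 = CLOSURE({[B' → . B]}), then GOTO on every symbol after a dot until no new states appear). It has 9 states:
  I0: { [B → . * g E], [B → . D], [B' → . B], [D → . , B d], [D → .] }  — shift, reduce
  I1: { [B → * . g E] }  — shift
  I2: { [B → . * g E], [B → . D], [D → , . B d], [D → . , B d], [D → .] }  — shift, reduce
  I3: { [B' → B .] }  — accept
  I4: { [B → D .] }  — reduce
  I5: { [D → , B . d] }  — shift
  I6: { [D → , B d .] }  — reduce
  I7: { [B → * g . E], [E → .] }  — reduce
  I8: { [B → * g E .] }  — reduce

Conflict in state I0:
  Shift-reduce conflict between [D → .] and [B → . * g E]
So the grammar is NOT LR(0).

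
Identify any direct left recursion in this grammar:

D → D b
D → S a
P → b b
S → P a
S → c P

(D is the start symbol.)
D → D b: LEFT RECURSIVE (starts with D)
D → S a: starts with S
P → b b: starts with b
S → P a: starts with P
S → c P: starts with c

The grammar has direct left recursion on: D.

Answer: Yes, D is left-recursive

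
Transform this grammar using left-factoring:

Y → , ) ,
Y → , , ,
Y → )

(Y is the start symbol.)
Left-factoring transforms A → αβ₁ | αβ₂ into A → αA' and A' → β₁ | β₂
(α is the longest common prefix among the alternatives). Repeat until
no nonterminal has two alternatives with a common prefix.

Round 1: Y has alternatives sharing prefix ','. Introduce Y': Y → , Y'
  Add: Y' → ) ,
  Add: Y' → , ,

No remaining common prefixes — done.

Resulting grammar:
Y → , Y'
Y' → ) ,
Y' → , ,
Y → )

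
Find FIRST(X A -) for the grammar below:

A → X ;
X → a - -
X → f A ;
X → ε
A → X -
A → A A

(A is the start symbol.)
{ '-', ';', 'a', 'f' }

FIRST sets of the non-terminals involved (from the grammar, by fixed-point iteration):
  FIRST(X) = { 'a', 'f', ε }
  FIRST(A) = { '-', ';', 'a', 'f' }

To compute FIRST(X A -), process the symbols left to right:
Symbol X is a non-terminal. Add FIRST(X) \ {ε} = { 'a', 'f' }
X is nullable (ε ∈ FIRST(X)), continue to the next symbol.
Symbol A is a non-terminal. Add FIRST(A) \ {ε} = { '-', ';', 'a', 'f' }
A is not nullable (ε ∉ FIRST(A)), so stop here.
FIRST(X A -) = { '-', ';', 'a', 'f' }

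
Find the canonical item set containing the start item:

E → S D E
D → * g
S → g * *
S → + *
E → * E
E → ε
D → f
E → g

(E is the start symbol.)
{ [E → . * E], [E → . S D E], [E → . g], [E → .], [E' → . E], [S → . + *], [S → . g * *] }

First, augment the grammar with E' → E
I₀ = CLOSURE({ [E' → . E] }):
  [E' → . E] has the dot before E: add [E → . S D E], [E → . * E], [E → .], [E → . g]
  [E → . S D E] has the dot before S: add [S → . g * *], [S → . + *]
No further items can be added.

I₀ = { [E → . * E], [E → . S D E], [E → . g], [E → .], [E' → . E], [S → . + *], [S → . g * *] }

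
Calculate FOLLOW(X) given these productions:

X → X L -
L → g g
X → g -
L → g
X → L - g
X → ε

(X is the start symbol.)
{ $, 'g' }

To compute FOLLOW(X), find every occurrence of X on a right-hand side N → α X β: add FIRST(β) \ {ε}, and if β is empty or nullable also add FOLLOW(N). Iterate to a fixed point.

X is the start symbol, so $ ∈ FOLLOW(X).
In X → X L -: X is followed by L '-', add FIRST(L '-') \ {ε} = { 'g' }

Taking the union: FOLLOW(X) = { $, 'g' }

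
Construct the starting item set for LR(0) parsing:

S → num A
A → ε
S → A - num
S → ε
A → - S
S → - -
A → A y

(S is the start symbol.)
{ [A → . - S], [A → . A y], [A → .], [S → . - -], [S → . A - num], [S → . num A], [S → .], [S' → . S] }

First, augment the grammar with S' → S
I₀ = CLOSURE({ [S' → . S] }):
  [S' → . S] has the dot before S: add [S → . num A], [S → . A - num], [S → .], [S → . - -]
  [S → . A - num] has the dot before A: add [A → .], [A → . - S], [A → . A y]
No further items can be added.

I₀ = { [A → . - S], [A → . A y], [A → .], [S → . - -], [S → . A - num], [S → . num A], [S → .], [S' → . S] }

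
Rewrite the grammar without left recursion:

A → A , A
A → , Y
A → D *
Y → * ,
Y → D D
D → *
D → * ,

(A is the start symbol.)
A → , Y A'
A → D * A'
A' → , A A'
A' → ε
Y → * ,
Y → D D
D → *
D → * ,

A is directly left-recursive. The standard transformation for
  A → A α₁ | ... | A α_m | β₁ | ... | β_n
is
  A  → β₁ A' | ... | β_n A'
  A' → α₁ A' | ... | α_m A' | ε

A → , Y becomes A → , Y A'
A → D * becomes A → D * A'
A → A , A becomes A' → , A A'
Add A' → ε

Productions for other non-terminals are unchanged:
  Y → * ,
  Y → D D
  D → *
  D → * ,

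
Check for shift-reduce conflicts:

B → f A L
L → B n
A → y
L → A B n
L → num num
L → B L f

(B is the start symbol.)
A shift-reduce conflict occurs when an LR(0) state has both:
  - a complete (reduce) item [A → α .] (dot at the end), and
  - a shift item [B → β . c γ] (dot before a terminal).

Augment with B' → B and build the canonical LR(0) collection (I0 = CLOSURE({[B' → . B]}), then GOTO on every symbol after a dot until no new states appear). It has 15 states:
  I0: { [B → . f A L], [B' → . B] }  — shift
  I1: { [B' → B .] }  — accept
  I2: { [A → . y], [B → f . A L] }  — shift
  I3: { [A → . y], [B → . f A L], [B → f A . L], [L → . A B n], [L → . B L f], [L → . B n], [L → . num num] }  — shift
  I4: { [A → y .] }  — reduce
  I5: { [B → . f A L], [L → A . B n] }  — shift
  I6: { [A → . y], [B → . f A L], [L → . A B n], [L → . B L f], [L → . B n], [L → . num num], [L → B . L f], [L → B . n] }  — shift
  I7: { [B → f A L .] }  — reduce
  I8: { [L → num . num] }  — shift
  I9: { [L → num num .] }  — reduce
  I10: { [L → B L . f] }  — shift
  I11: { [L → B n .] }  — reduce
  I12: { [L → B L f .] }  — reduce
  I13: { [L → A B . n] }  — shift
  I14: { [L → A B n .] }  — reduce

No state contains both a complete item and a shift item.

Answer: No shift-reduce conflicts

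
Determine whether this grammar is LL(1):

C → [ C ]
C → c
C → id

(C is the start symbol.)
A grammar is LL(1) if for each non-terminal N with multiple productions, the predict sets of those productions are pairwise disjoint, where PREDICT(N → α) = (FIRST(α) \ {ε}) ∪ (FOLLOW(N) if α ⇒* ε).

For C:
  PREDICT(C → '[' C ']') = { '[' }
  PREDICT(C → c) = { 'c' }
  PREDICT(C → id) = { 'id' }

All predict sets are disjoint. The grammar IS LL(1).

Answer: Yes, the grammar is LL(1).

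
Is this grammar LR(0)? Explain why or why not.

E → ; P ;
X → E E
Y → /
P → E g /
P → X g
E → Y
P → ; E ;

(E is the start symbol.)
Augment with E' → E and build the canonical LR(0) collection (I0 = CLOSURE({[E' → . E]}), then GOTO on every symbol after a dot until no new states appear). It has 16 states:
  I0: { [E → . ; P ;], [E → . Y], [E' → . E], [Y → . /] }  — shift
  I1: { [Y → / .] }  — reduce
  I2: { [E → . ; P ;], [E → . Y], [E → ; . P ;], [P → . ; E ;], [P → . E g /], [P → . X g], [X → . E E], [Y → . /] }  — shift
  I3: { [E' → E .] }  — accept
  I4: { [E → Y .] }  — reduce
  I5: { [E → . ; P ;], [E → . Y], [E → ; . P ;], [P → . ; E ;], [P → . E g /], [P → . X g], [P → ; . E ;], [X → . E E], [Y → . /] }  — shift
  I6: { [E → . ; P ;], [E → . Y], [P → E . g /], [X → E . E], [Y → . /] }  — shift
  I7: { [E → ; P . ;] }  — shift
  I8: { [P → X . g] }  — shift
  I9: { [P → X g .] }  — reduce
  I10: { [E → ; P ; .] }  — reduce
  I11: { [X → E E .] }  — reduce
  I12: { [P → E g . /] }  — shift
  I13: { [P → E g / .] }  — reduce
  I14: { [E → . ; P ;], [E → . Y], [P → ; E . ;], [P → E . g /], [X → E . E], [Y → . /] }  — shift
  I15: { [E → . ; P ;], [E → . Y], [E → ; . P ;], [P → . ; E ;], [P → . E g /], [P → . X g], [P → ; E ; .], [X → . E E], [Y → . /] }  — shift, reduce

Conflict in state I15:
  Shift-reduce conflict between [P → ; E ; .] and [E → . ; P ;]
So the grammar is NOT LR(0).

Answer: No. Shift-reduce conflict between [P → ; E ; .] and [E → . ; P ;]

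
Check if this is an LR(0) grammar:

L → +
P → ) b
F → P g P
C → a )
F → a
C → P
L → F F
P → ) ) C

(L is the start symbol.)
A grammar is LR(0) if no state in the canonical LR(0) collection has:
  - both a shift item (dot before a terminal) and a complete item (shift-reduce conflict), or
  - two or more complete items (reduce-reduce conflict; the accept item [L' → L .] counts as a complete item here).

Augment with L' → L and build the canonical LR(0) collection (I0 = CLOSURE({[L' → . L]}), then GOTO on every symbol after a dot until no new states appear). It has 16 states:
  I0: { [F → . P g P], [F → . a], [L → . +], [L → . F F], [L' → . L], [P → . ) ) C], [P → . ) b] }  — shift
  I1: { [P → ) . ) C], [P → ) . b] }  — shift
  I2: { [L → + .] }  — reduce
  I3: { [F → . P g P], [F → . a], [L → F . F], [P → . ) ) C], [P → . ) b] }  — shift
  I4: { [L' → L .] }  — accept
  I5: { [F → P . g P] }  — shift
  I6: { [F → a .] }  — reduce
  I7: { [F → P g . P], [P → . ) ) C], [P → . ) b] }  — shift
  I8: { [F → P g P .] }  — reduce
  I9: { [L → F F .] }  — reduce
  I10: { [C → . P], [C → . a )], [P → ) ) . C], [P → . ) ) C], [P → . ) b] }  — shift
  I11: { [P → ) b .] }  — reduce
  I12: { [P → ) ) C .] }  — reduce
  I13: { [C → P .] }  — reduce
  I14: { [C → a . )] }  — shift
  I15: { [C → a ) .] }  — reduce

Every state is either a pure shift/goto state or contains exactly one complete item and nothing to shift — no conflicts. The grammar is LR(0).

Answer: Yes, the grammar is LR(0)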